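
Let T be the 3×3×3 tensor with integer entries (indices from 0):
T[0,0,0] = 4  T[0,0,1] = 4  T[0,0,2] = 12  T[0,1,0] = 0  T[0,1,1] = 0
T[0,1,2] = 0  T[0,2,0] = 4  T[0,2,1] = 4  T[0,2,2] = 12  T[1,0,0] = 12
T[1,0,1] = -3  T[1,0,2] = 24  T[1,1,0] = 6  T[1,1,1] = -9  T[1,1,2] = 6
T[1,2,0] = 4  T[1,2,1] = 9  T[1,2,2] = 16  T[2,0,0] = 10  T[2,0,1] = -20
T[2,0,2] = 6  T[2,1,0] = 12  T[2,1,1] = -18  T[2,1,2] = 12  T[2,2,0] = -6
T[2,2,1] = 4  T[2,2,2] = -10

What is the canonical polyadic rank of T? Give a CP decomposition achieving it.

Lower bound: the mode-2 unfolding of T (rows indexed by j, columns by (i,k) = (0,0), (0,1), (0,2), (1,0), (1,1), (1,2), (2,0), (2,1), (2,2)) is [[4, 4, 12, 12, -3, 24, 10, -20, 6], [0, 0, 0, 6, -9, 6, 12, -18, 12], [4, 4, 12, 4, 9, 16, -6, 4, -10]].
There the 2×2 minor on rows j ∈ {0, 1}, columns (i,k) ∈ {(0,0), (1,0)} is det [[4, 12], [0, 6]] = 24 ≠ 0, so this unfolding has rank ≥ 2; CP rank is at least every unfolding rank, so rank(T) ≥ 2. (Flattening ranks never certify an upper bound on CP rank; for that we must actually write T with 2 rank-1 terms.)
Upper bound — finding two terms. Write S_k = T[:,:,k] for the frontal slices: S₀ = [[4, 0, 4], [12, 6, 4], [10, 12, -6]], S₁ = [[4, 0, 4], [-3, -9, 9], [-20, -18, 4]], S₂ = [[12, 0, 12], [24, 6, 16], [6, 12, -10]].
If T = a₁ ⊗ b₁ ⊗ c₁ + a₂ ⊗ b₂ ⊗ c₂ then each S_k = c₁[k]·a₁b₁ᵀ + c₂[k]·a₂b₂ᵀ. S₀ and S₁ are linearly independent, so a₁b₁ᵀ and a₂b₂ᵀ must span the same plane of matrices: they are the rank-1 matrices of the form x·S₀ + y·S₁.
The 2×2 minor of x·S₀ + y·S₁ on rows {0,1}, columns {0,1} is 24·x² − 12·xy − 36·y² = 12·(2·x − 3·y)(x + y), vanishing at (x:y) = (3:2) and (1:-1).
M₁ = 3·S₀ + 2·S₁ = [[20, 0, 20], [30, 0, 30], [-10, 0, -10]] = 10·[2, 3, -1][1, 0, 1]ᵀ and M₂ = S₀ − S₁ = [[0, 0, 0], [15, 15, -5], [30, 30, -10]] = 5·[0, 1, 2][3, 3, -1]ᵀ, so take a₁ = [2, 3, -1], b₁ = [1, 0, 1], a₂ = [0, 1, 2], b₂ = [3, 3, -1].
Each slice is an integer combination of E₁ = a₁b₁ᵀ and E₂ = a₂b₂ᵀ: S₀ = 2·E₁ + 2·E₂, S₁ = 2·E₁ − 3·E₂, S₂ = 6·E₁ + 2·E₂; reading off coefficients, c₁ = [2, 2, 6] and c₂ = [2, -3, 2].
Hence T = [2, 3, -1] ⊗ [1, 0, 1] ⊗ [2, 2, 6] + [0, 1, 2] ⊗ [3, 3, -1] ⊗ [2, -3, 2], so rank(T) ≤ 2.
These bounds meet, so rank(T) = 2.

rank(T) = 2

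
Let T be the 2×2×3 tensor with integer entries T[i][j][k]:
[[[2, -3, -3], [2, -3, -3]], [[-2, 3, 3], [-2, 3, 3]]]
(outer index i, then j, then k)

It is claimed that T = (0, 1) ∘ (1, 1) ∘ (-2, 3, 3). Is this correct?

Reconstruct entry (0,0,0) from the claimed factors: Σₗ aₗ[0]bₗ[0]cₗ[0] = (0)·(1)·(-2) = 0, but T[0,0,0] = 2. The claim is false.

No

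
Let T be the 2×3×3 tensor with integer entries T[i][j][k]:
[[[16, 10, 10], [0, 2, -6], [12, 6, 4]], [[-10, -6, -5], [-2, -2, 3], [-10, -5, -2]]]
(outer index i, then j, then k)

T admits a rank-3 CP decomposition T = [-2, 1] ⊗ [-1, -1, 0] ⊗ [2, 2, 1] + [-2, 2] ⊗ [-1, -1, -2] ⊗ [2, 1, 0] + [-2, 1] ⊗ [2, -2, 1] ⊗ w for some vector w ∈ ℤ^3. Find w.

w = [-2, -1, -2]

Subtract the known terms from T to get the rank-1 residual R = [-2, 1] ⊗ [2, -2, 1] ⊗ w, so R[i,j,k] = a[i]·b[j]·w[k]. Pick indices with nonzero a[0]·b[0] = (-2)·(2) = -4. Only the fibre through (0,0,·) is needed: R[0,0,:] = T[0,0,:] − Σₗ aₗ[0]bₗ[0]cₗ = [16, 10, 10] − (-2)·(-1)·[2, 2, 1] − (-2)·(-1)·[2, 1, 0] = [8, 4, 8]. Then w[k] = R[0,0,k] / -4 for each k, giving w = [8, 4, 8] / -4 = [-2, -1, -2].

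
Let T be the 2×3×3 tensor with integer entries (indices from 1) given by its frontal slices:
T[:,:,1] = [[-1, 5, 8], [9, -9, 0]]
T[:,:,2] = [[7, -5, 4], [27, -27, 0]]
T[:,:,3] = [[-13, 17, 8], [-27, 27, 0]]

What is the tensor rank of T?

2

Lower bound: the mode-1 unfolding of T (rows indexed by i, columns by (j,k) = (1,1), (1,2), (1,3), (2,1), (2,2), (2,3), (3,1), (3,2), (3,3)) is [[-1, 7, -13, 5, -5, 17, 8, 4, 8], [9, 27, -27, -9, -27, 27, 0, 0, 0]].
There the 2×2 minor on rows i ∈ {1, 2}, columns (j,k) ∈ {(1,1), (1,2)} is det [[-1, 7], [9, 27]] = -90 ≠ 0, so this unfolding has rank ≥ 2; CP rank is at least every unfolding rank, so rank(T) ≥ 2. (This is only a lower bound: in general the CP rank may exceed every unfolding rank, so we still need to exhibit 2 rank-1 terms summing to T.)
Upper bound — finding two terms. Write S_k = T[:,:,k] for the frontal slices: S₁ = [[-1, 5, 8], [9, -9, 0]], S₂ = [[7, -5, 4], [27, -27, 0]], S₃ = [[-13, 17, 8], [-27, 27, 0]].
If T = a₁ ⊗ b₁ ⊗ c₁ + a₂ ⊗ b₂ ⊗ c₂ then each S_k = c₁[k]·a₁b₁ᵀ + c₂[k]·a₂b₂ᵀ. S₁ and S₂ are linearly independent, so a₁b₁ᵀ and a₂b₂ᵀ must span the same plane of matrices: they are the rank-1 matrices of the form x·S₁ + y·S₂.
The 2×2 minor of x·S₁ + y·S₂ on rows {1,2}, columns {1,2} is −36·x² − 126·xy − 54·y² = (-18)·(x + 3·y)(2·x + y), vanishing at (x:y) = (3:-1) and (1:-2).
M₁ = 3·S₁ − S₂ = [[-10, 20, 20], [0, 0, 0]] = (-10)·(1, 0)(1, -2, -2)ᵀ and M₂ = S₁ − 2·S₂ = [[-15, 15, 0], [-45, 45, 0]] = (-15)·(1, 3)(1, -1, 0)ᵀ, so take a₁ = (1, 0), b₁ = (1, -2, -2), a₂ = (1, 3), b₂ = (1, -1, 0).
Each slice is an integer combination of E₁ = a₁b₁ᵀ and E₂ = a₂b₂ᵀ: S₁ = −4·E₁ + 3·E₂, S₂ = −2·E₁ + 9·E₂, S₃ = −4·E₁ − 9·E₂; reading off coefficients, c₁ = (-4, -2, -4) and c₂ = (3, 9, -9).
Hence T = (1, 0) ⊗ (1, -2, -2) ⊗ (-4, -2, -4) + (1, 3) ⊗ (1, -1, 0) ⊗ (3, 9, -9), so rank(T) ≤ 2.
These bounds meet, so rank(T) = 2.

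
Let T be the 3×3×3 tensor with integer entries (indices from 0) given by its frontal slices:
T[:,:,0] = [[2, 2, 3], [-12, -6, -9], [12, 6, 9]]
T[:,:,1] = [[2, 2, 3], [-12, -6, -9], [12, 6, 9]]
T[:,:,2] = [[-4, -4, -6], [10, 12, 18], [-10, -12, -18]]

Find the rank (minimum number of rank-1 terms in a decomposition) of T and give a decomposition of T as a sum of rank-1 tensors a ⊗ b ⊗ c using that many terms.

rank(T) = 2

Lower bound: the mode-1 unfolding of T (rows indexed by i, columns by (j,k) = (0,0), (0,1), (0,2), (1,0), (1,1), (1,2), (2,0), (2,1), (2,2)) is [[2, 2, -4, 2, 2, -4, 3, 3, -6], [-12, -12, 10, -6, -6, 12, -9, -9, 18], [12, 12, -10, 6, 6, -12, 9, 9, -18]].
There the 2×2 minor on rows i ∈ {0, 1}, columns (j,k) ∈ {(0,0), (0,2)} is det [[2, -4], [-12, 10]] = -28 ≠ 0, so this unfolding has rank ≥ 2; CP rank is at least every unfolding rank, so rank(T) ≥ 2. (Flattening ranks never certify an upper bound on CP rank; for that we must actually write T with 2 rank-1 terms.)
Upper bound — finding two terms. Write S_k = T[:,:,k] for the frontal slices: S₀ = [[2, 2, 3], [-12, -6, -9], [12, 6, 9]], S₁ = [[2, 2, 3], [-12, -6, -9], [12, 6, 9]], S₂ = [[-4, -4, -6], [10, 12, 18], [-10, -12, -18]].
If T = a₁ ⊗ b₁ ⊗ c₁ + a₂ ⊗ b₂ ⊗ c₂ then each S_k = c₁[k]·a₁b₁ᵀ + c₂[k]·a₂b₂ᵀ. S₀ and S₂ are linearly independent, so a₁b₁ᵀ and a₂b₂ᵀ must span the same plane of matrices: they are the rank-1 matrices of the form x·S₀ + y·S₂.
The 2×2 minor of x·S₀ + y·S₂ on rows {0,1}, columns {0,1} is 12·x² − 20·xy − 8·y² = 4·(x − 2·y)(3·x + y), vanishing at (x:y) = (2:1) and (1:-3).
M₁ = 2·S₀ + S₂ = [[0, 0, 0], [-14, 0, 0], [14, 0, 0]] = (-14)·(0, 1, -1)(1, 0, 0)ᵀ and M₂ = S₀ − 3·S₂ = [[14, 14, 21], [-42, -42, -63], [42, 42, 63]] = 7·(1, -3, 3)(2, 2, 3)ᵀ, so take a₁ = (0, 1, -1), b₁ = (1, 0, 0), a₂ = (1, -3, 3), b₂ = (2, 2, 3).
Each slice is an integer combination of E₁ = a₁b₁ᵀ and E₂ = a₂b₂ᵀ: S₀ = −6·E₁ + E₂, S₁ = −6·E₁ + E₂, S₂ = −2·E₁ − 2·E₂; reading off coefficients, c₁ = (-6, -6, -2) and c₂ = (1, 1, -2).
Hence T = (0, 1, -1) ⊗ (1, 0, 0) ⊗ (-6, -6, -2) + (1, -3, 3) ⊗ (2, 2, 3) ⊗ (1, 1, -2), so rank(T) ≤ 2.
These bounds meet, so rank(T) = 2.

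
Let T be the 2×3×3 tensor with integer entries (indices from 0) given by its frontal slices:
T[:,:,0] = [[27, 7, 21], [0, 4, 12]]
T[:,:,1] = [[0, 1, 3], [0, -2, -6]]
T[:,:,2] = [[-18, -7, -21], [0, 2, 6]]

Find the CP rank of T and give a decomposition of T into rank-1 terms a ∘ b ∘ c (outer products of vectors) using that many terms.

Lower bound: in the mode-3 unfolding of T (rows indexed by k, columns by (i,j)) the 2×2 minor on rows k ∈ {0, 1}, columns (i,j) ∈ {(0,0), (0,1)} is det [[27, 7], [0, 1]] = 27 ≠ 0, so that unfolding has rank ≥ 2 and hence rank(T) ≥ 2 (CP rank is at least every unfolding rank, though it can be larger).
Upper bound: with S_k = T[:,:,k], the two rank-1 terms a₁b₁ᵀ, a₂b₂ᵀ are the rank-1 members of the pencil x·S₀ + y·S₁.
The 2×2 minor of x·S₀ + y·S₁ on rows {0,1}, columns {0,1} is 108·x² − 54·xy = 54·(2·x − y)(x), vanishing at (x:y) = (1:2) and (0:1).
M₁ = S₀ + 2·S₁ = [[27, 9, 27], [0, 0, 0]] = 9·[1, 0][3, 1, 3]ᵀ and M₂ = S₁ = [[0, 1, 3], [0, -2, -6]] = [1, -2][0, 1, 3]ᵀ, so take a₁ = [1, 0], b₁ = [3, 1, 3], a₂ = [1, -2], b₂ = [0, 1, 3].
Each slice is an integer combination of E₁ = a₁b₁ᵀ and E₂ = a₂b₂ᵀ: S₀ = 9·E₁ − 2·E₂, S₁ = E₂, S₂ = −6·E₁ − E₂; reading off coefficients, c₁ = [9, 0, -6] and c₂ = [-2, 1, -1].
Hence T = [1, 0] ∘ [3, 1, 3] ∘ [9, 0, -6] + [1, -2] ∘ [0, 1, 3] ∘ [-2, 1, -1], so rank(T) ≤ 2.
These bounds meet, so rank(T) = 2.

rank(T) = 2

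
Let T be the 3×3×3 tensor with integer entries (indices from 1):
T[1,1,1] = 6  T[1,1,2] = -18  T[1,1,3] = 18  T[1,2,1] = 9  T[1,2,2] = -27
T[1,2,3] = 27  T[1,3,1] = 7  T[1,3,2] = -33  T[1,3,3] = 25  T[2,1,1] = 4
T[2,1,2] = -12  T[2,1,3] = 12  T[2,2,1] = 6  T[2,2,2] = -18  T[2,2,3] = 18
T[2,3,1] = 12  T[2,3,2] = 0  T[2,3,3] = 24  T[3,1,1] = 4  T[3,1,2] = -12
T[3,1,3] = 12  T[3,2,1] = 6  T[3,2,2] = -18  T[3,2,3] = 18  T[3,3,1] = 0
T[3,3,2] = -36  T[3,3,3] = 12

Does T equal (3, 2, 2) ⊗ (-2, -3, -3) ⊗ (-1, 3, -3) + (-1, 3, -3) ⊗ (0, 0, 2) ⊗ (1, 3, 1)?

Reconstruct entrywise from the claimed factors. For example, T[3,1,1] = 4 and Σₗ aₗ[3]bₗ[1]cₗ[1] = (2)·(-2)·(-1) + (-3)·(0)·(1) = 4; checking all 27 entries, every one matches. The claim holds.

Yes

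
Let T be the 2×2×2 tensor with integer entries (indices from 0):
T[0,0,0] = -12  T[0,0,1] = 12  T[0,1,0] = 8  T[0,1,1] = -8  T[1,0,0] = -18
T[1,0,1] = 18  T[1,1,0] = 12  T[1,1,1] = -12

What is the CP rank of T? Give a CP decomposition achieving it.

rank(T) = 1

Lower bound: T ≠ 0 (e.g. T[0,0,0] = -12), so rank(T) ≥ 1.
Upper bound: if T = a ⊗ b ⊗ c then every fibre of T is a multiple of the corresponding factor, so read the factors off the fibres through the nonzero entry T[0,0,0] = -12.
The mode-1 fibre T[:,0,0] = [-12, -18] gives a = [2, 3] (primitive direction); the mode-2 fibre T[0,:,0] = [-12, 8] gives b = [3, -2]; then c[k] = T[0,0,k] / (a[0]·b[0]) = [-12, 12] / 6 = [-2, 2].
Expanding [2, 3] ⊗ [3, -2] ⊗ [-2, 2] reproduces all 8 entries of T, so T = [2, 3] ⊗ [3, -2] ⊗ [-2, 2] and rank(T) ≤ 1.
These bounds meet, so rank(T) = 1.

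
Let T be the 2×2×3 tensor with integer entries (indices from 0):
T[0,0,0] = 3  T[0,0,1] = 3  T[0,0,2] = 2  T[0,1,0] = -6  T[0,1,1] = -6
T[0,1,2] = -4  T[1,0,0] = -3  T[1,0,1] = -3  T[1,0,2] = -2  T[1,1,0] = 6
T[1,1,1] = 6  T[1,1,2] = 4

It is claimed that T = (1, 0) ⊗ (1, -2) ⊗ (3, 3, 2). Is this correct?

Reconstruct entry (1,0,0) from the claimed factors: Σₗ aₗ[1]bₗ[0]cₗ[0] = (0)·(1)·(3) = 0, but T[1,0,0] = -3. The claim is false.

No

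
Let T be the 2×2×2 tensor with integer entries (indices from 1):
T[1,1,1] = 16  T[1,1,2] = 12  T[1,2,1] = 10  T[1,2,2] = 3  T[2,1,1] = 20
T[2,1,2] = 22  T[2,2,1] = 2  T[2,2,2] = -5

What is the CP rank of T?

2

Lower bound: the mode-1 unfolding of T (rows indexed by i, columns by (j,k) = (1,1), (1,2), (2,1), (2,2)) is [[16, 12, 10, 3], [20, 22, 2, -5]].
There the 2×2 minor on rows i ∈ {1, 2}, columns (j,k) ∈ {(1,1), (1,2)} is det [[16, 12], [20, 22]] = 112 ≠ 0, so this unfolding has rank ≥ 2; CP rank is at least every unfolding rank, so rank(T) ≥ 2. (This is only a lower bound: in general the CP rank may exceed every unfolding rank, so we still need to exhibit 2 rank-1 terms summing to T.)
Upper bound — finding two terms. Write S_k = T[:,:,k] for the frontal slices: S₁ = [[16, 10], [20, 2]], S₂ = [[12, 3], [22, -5]].
If T = a₁ ⊗ b₁ ⊗ c₁ + a₂ ⊗ b₂ ⊗ c₂ then each S_k = c₁[k]·a₁b₁ᵀ + c₂[k]·a₂b₂ᵀ. S₁ and S₂ are linearly independent, so a₁b₁ᵀ and a₂b₂ᵀ must span the same plane of matrices: they are the rank-1 matrices of the form x·S₁ + y·S₂.
det(x·S₁ + y·S₂) is −168·x² − 336·xy − 126·y² = (-42)·(2·x + 3·y)(2·x + y), vanishing at (x:y) = (3:-2) and (1:-2).
M₁ = 3·S₁ − 2·S₂ = [[24, 24], [16, 16]] = 8·[3, 2][1, 1]ᵀ and M₂ = S₁ − 2·S₂ = [[-8, 4], [-24, 12]] = (-4)·[1, 3][2, -1]ᵀ, so take a₁ = [3, 2], b₁ = [1, 1], a₂ = [1, 3], b₂ = [2, -1].
Each slice is an integer combination of E₁ = a₁b₁ᵀ and E₂ = a₂b₂ᵀ: S₁ = 4·E₁ + 2·E₂, S₂ = 2·E₁ + 3·E₂; reading off coefficients, c₁ = [4, 2] and c₂ = [2, 3].
Hence T = [3, 2] ⊗ [1, 1] ⊗ [4, 2] + [1, 3] ⊗ [2, -1] ⊗ [2, 3], so rank(T) ≤ 2.
These bounds meet, so rank(T) = 2.
Check entry T[1,1,2] = 12: (3)·(1)·(2) + (1)·(2)·(3) = 12.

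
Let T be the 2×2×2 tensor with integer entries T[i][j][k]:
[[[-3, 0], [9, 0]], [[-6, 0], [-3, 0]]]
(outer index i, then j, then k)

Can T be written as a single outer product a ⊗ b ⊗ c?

The mode-1 unfolding of T (rows indexed by i, columns by (j,k) = (0,0), (0,1), (1,0), (1,1)) is [[-3, 0, 9, 0], [-6, 0, -3, 0]].
There the 2×2 minor on rows i ∈ {0, 1}, columns (j,k) ∈ {(0,0), (1,0)} is det [[-3, 9], [-6, -3]] = 63 ≠ 0, so this unfolding has rank ≥ 2; CP rank is at least every unfolding rank, so rank(T) ≥ 2.
In particular rank(T) ≥ 2 > 1, so T is not rank-1.

No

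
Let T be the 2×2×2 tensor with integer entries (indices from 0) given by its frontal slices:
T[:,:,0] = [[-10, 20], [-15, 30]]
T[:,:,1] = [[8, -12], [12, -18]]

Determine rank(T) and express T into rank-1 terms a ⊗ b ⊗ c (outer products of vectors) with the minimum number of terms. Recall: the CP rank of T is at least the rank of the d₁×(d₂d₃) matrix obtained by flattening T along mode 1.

rank(T) = 2

Lower bound: the mode-3 unfolding of T (rows indexed by k, columns by (i,j) = (0,0), (0,1), (1,0), (1,1)) is [[-10, 20, -15, 30], [8, -12, 12, -18]].
There the 2×2 minor on rows k ∈ {0, 1}, columns (i,j) ∈ {(0,0), (0,1)} is det [[-10, 20], [8, -12]] = -40 ≠ 0, so this unfolding has rank ≥ 2; CP rank is at least every unfolding rank, so rank(T) ≥ 2. (Flattening ranks never certify an upper bound on CP rank; for that we must actually write T with 2 rank-1 terms.)
Upper bound — finding two terms. Every mode-1 slice of T is a multiple of one matrix: T[i,:,:] = a[i]·M with a = (2, 3) and M = [[-5, 4], [10, -6]] (rows indexed by j, columns by k). So it suffices to write M as a sum of two rank-1 matrices.
Splitting M by its rows (j = 0, 1), M = (1, 0)(-5, 4)ᵀ + (0, 1)(10, -6)ᵀ.
Hence T = (2, 3) ⊗ (1, 0) ⊗ (-5, 4) + (2, 3) ⊗ (0, 1) ⊗ (10, -6), so rank(T) ≤ 2.
These bounds meet, so rank(T) = 2.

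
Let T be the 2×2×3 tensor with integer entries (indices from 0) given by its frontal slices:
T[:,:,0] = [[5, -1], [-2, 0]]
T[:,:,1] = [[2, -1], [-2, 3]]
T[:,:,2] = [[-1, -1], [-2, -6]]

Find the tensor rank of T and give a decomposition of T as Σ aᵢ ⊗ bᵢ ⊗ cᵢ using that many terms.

Lower bound: the mode-3 unfolding of T (rows indexed by k, columns by (i,j) = (0,0), (0,1), (1,0), (1,1)) is [[5, -1, -2, 0], [2, -1, -2, 3], [-1, -1, -2, -6]].
There the 3×3 minor on rows k ∈ {0, 1, 2}, columns (i,j) ∈ {(0,0), (0,1), (1,1)} is det [[5, -1, 0], [2, -1, 3], [-1, -1, -6]] = 36 ≠ 0, so this unfolding has rank ≥ 3; CP rank is at least every unfolding rank, so rank(T) ≥ 3. (Unfolding ranks only ever bound the CP rank from below — rank(T) can be strictly larger than all of them — so the matching upper bound has to come from an explicit 3-term decomposition.)
Upper bound: T is a sum of 3 rank-1 terms, T = [0, 1] ⊗ [0, 1] ⊗ [-4, 2, -4] + [1, -1] ⊗ [2, -1] ⊗ [2, 1, 0] + [1, 2] ⊗ [1, 1] ⊗ [1, 0, -1] (written with every a and b primitive with positive leading entry and the scale carried by c; CP decompositions are not unique, and this one is verified by expanding entrywise), so rank(T) ≤ 3.
These bounds meet, so rank(T) = 3.

rank(T) = 3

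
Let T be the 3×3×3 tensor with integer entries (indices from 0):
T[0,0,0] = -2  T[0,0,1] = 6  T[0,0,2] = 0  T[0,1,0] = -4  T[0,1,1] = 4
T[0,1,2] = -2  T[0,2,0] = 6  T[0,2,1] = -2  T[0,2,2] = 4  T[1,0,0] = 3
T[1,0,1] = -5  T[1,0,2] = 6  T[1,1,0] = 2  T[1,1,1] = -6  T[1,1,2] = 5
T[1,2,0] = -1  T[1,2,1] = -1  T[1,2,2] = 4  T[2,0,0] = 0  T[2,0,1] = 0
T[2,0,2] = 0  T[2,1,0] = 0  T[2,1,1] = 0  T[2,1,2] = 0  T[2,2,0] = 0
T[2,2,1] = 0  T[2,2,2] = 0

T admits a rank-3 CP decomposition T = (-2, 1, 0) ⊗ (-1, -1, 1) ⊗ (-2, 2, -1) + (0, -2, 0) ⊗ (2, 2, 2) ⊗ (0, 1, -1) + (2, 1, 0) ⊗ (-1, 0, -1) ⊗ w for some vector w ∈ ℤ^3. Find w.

w = (-1, -1, -1)

Subtract the known terms from T to get the rank-1 residual R = (2, 1, 0) ⊗ (-1, 0, -1) ⊗ w, so R[i,j,k] = a[i]·b[j]·w[k]. Pick indices with nonzero a[0]·b[0] = (2)·(-1) = -2. Only the fibre through (0,0,·) is needed: R[0,0,:] = T[0,0,:] − Σₗ aₗ[0]bₗ[0]cₗ = [-2, 6, 0] − (-2)·(-1)·(-2, 2, -1) − (0)·(2)·(0, 1, -1) = [2, 2, 2]. Then w[k] = R[0,0,k] / -2 for each k, giving w = [2, 2, 2] / -2 = (-1, -1, -1).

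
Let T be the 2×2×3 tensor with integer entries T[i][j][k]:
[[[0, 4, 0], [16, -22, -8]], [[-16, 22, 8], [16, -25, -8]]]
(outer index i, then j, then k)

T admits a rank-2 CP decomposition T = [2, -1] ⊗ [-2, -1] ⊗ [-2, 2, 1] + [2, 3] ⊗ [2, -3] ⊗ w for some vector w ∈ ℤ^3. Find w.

w = [-2, 3, 1]

Subtract the known terms from T to get the rank-1 residual R = [2, 3] ⊗ [2, -3] ⊗ w, so R[i,j,k] = a[i]·b[j]·w[k]. Pick indices with nonzero a[0]·b[0] = (2)·(2) = 4. Only the fibre through (0,0,·) is needed: R[0,0,:] = T[0,0,:] − Σₗ aₗ[0]bₗ[0]cₗ = [0, 4, 0] − (2)·(-2)·[-2, 2, 1] = [-8, 12, 4]. Then w[k] = R[0,0,k] / 4 for each k, giving w = [-8, 12, 4] / 4 = [-2, 3, 1].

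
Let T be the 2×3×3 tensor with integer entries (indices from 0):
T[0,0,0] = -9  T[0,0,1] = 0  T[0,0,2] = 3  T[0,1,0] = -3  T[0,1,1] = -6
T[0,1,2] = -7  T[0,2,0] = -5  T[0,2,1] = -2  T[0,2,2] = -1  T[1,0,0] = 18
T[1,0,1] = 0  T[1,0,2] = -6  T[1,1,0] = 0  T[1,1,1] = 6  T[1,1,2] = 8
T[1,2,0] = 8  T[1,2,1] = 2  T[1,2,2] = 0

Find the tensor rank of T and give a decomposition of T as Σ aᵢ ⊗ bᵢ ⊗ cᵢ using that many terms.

rank(T) = 2

Lower bound: in the mode-2 unfolding of T (rows indexed by j, columns by (i,k)) the 2×2 minor on rows j ∈ {0, 1}, columns (i,k) ∈ {(0,0), (0,1)} is det [[-9, 0], [-3, -6]] = 54 ≠ 0, so that unfolding has rank ≥ 2 and hence rank(T) ≥ 2 (CP rank is at least every unfolding rank, though it can be larger).
Upper bound: with S_k = T[:,:,k], the two rank-1 terms a₁b₁ᵀ, a₂b₂ᵀ are the rank-1 members of the pencil x·S₀ + y·S₁.
The 2×2 minor of x·S₀ + y·S₁ on rows {0,1}, columns {0,1} is 54·x² + 54·xy = 54·(x + y)(x), vanishing at (x:y) = (1:-1) and (0:1).
M₁ = S₀ − S₁ = [[-9, 3, -3], [18, -6, 6]] = (-3)·(1, -2)(3, -1, 1)ᵀ and M₂ = S₁ = [[0, -6, -2], [0, 6, 2]] = (-2)·(1, -1)(0, 3, 1)ᵀ, so take a₁ = (1, -2), b₁ = (3, -1, 1), a₂ = (1, -1), b₂ = (0, 3, 1).
Each slice is an integer combination of E₁ = a₁b₁ᵀ and E₂ = a₂b₂ᵀ: S₀ = −3·E₁ − 2·E₂, S₁ = −2·E₂, S₂ = E₁ − 2·E₂; reading off coefficients, c₁ = (-3, 0, 1) and c₂ = (-2, -2, -2).
Hence T = (1, -2) ⊗ (3, -1, 1) ⊗ (-3, 0, 1) + (1, -1) ⊗ (0, 3, 1) ⊗ (-2, -2, -2), so rank(T) ≤ 2.
These bounds meet, so rank(T) = 2.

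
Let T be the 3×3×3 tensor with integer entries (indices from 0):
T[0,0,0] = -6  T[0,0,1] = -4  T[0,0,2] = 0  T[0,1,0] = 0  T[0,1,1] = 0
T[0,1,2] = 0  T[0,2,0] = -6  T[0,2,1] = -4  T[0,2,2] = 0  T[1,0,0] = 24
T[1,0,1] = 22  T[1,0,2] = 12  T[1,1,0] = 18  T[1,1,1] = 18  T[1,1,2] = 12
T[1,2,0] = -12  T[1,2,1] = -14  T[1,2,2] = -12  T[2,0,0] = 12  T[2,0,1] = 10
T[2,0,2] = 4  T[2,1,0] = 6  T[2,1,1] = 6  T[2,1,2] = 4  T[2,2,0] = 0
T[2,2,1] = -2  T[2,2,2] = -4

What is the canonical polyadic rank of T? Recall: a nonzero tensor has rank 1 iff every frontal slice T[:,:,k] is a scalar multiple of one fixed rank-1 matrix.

Lower bound: the mode-3 unfolding of T (rows indexed by k, columns by (i,j) = (0,0), (0,1), (0,2), (1,0), (1,1), (1,2), (2,0), (2,1), (2,2)) is [[-6, 0, -6, 24, 18, -12, 12, 6, 0], [-4, 0, -4, 22, 18, -14, 10, 6, -2], [0, 0, 0, 12, 12, -12, 4, 4, -4]].
There the 2×2 minor on rows k ∈ {0, 1}, columns (i,j) ∈ {(0,0), (1,0)} is det [[-6, 24], [-4, 22]] = -36 ≠ 0, so this unfolding has rank ≥ 2; CP rank is at least every unfolding rank, so rank(T) ≥ 2. (Unfolding ranks only ever bound the CP rank from below — rank(T) can be strictly larger than all of them — so the matching upper bound has to come from an explicit 2-term decomposition.)
Upper bound — finding two terms. Write S_k = T[:,:,k] for the frontal slices: S₀ = [[-6, 0, -6], [24, 18, -12], [12, 6, 0]], S₁ = [[-4, 0, -4], [22, 18, -14], [10, 6, -2]], S₂ = [[0, 0, 0], [12, 12, -12], [4, 4, -4]].
If T = a₁ ∘ b₁ ∘ c₁ + a₂ ∘ b₂ ∘ c₂ then each S_k = c₁[k]·a₁b₁ᵀ + c₂[k]·a₂b₂ᵀ. S₀ and S₁ are linearly independent, so a₁b₁ᵀ and a₂b₂ᵀ must span the same plane of matrices: they are the rank-1 matrices of the form x·S₀ + y·S₁.
The 2×2 minor of x·S₀ + y·S₁ on rows {0,1}, columns {0,1} is −108·x² − 180·xy − 72·y² = (-36)·(3·x + 2·y)(x + y), vanishing at (x:y) = (2:-3) and (1:-1).
M₁ = 2·S₀ − 3·S₁ = [[0, 0, 0], [-18, -18, 18], [-6, -6, 6]] = (-6)·[0, 3, 1][1, 1, -1]ᵀ and M₂ = S₀ − S₁ = [[-2, 0, -2], [2, 0, 2], [2, 0, 2]] = (-2)·[1, -1, -1][1, 0, 1]ᵀ, so take a₁ = [0, 3, 1], b₁ = [1, 1, -1], a₂ = [1, -1, -1], b₂ = [1, 0, 1].
Each slice is an integer combination of E₁ = a₁b₁ᵀ and E₂ = a₂b₂ᵀ: S₀ = 6·E₁ − 6·E₂, S₁ = 6·E₁ − 4·E₂, S₂ = 4·E₁; reading off coefficients, c₁ = [6, 6, 4] and c₂ = [-6, -4, 0].
Hence T = [0, 3, 1] ∘ [1, 1, -1] ∘ [6, 6, 4] + [1, -1, -1] ∘ [1, 0, 1] ∘ [-6, -4, 0], so rank(T) ≤ 2.
These bounds meet, so rank(T) = 2.

2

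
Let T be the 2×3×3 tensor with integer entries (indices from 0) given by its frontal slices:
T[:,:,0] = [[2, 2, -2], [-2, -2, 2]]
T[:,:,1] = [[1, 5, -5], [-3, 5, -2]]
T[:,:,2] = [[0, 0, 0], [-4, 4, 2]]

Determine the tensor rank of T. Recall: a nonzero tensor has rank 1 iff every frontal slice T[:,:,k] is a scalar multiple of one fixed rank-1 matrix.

3

Lower bound: the mode-3 unfolding of T (rows indexed by k, columns by (i,j) = (0,0), (0,1), (0,2), (1,0), (1,1), (1,2)) is [[2, 2, -2, -2, -2, 2], [1, 5, -5, -3, 5, -2], [0, 0, 0, -4, 4, 2]].
There the 3×3 minor on rows k ∈ {0, 1, 2}, columns (i,j) ∈ {(0,0), (0,1), (1,0)} is det [[2, 2, -2], [1, 5, -3], [0, 0, -4]] = -32 ≠ 0, so this unfolding has rank ≥ 3; CP rank is at least every unfolding rank, so rank(T) ≥ 3. (Unfolding ranks only ever bound the CP rank from below — rank(T) can be strictly larger than all of them — so the matching upper bound has to come from an explicit 3-term decomposition.)
Upper bound: T is a sum of 3 rank-1 terms, T = [0, 1] ⊗ [2, -2, -1] ⊗ [0, -1, -2] + [1, -1] ⊗ [1, 1, -1] ⊗ [2, 1, 0] + [1, 1] ⊗ [0, 1, -1] ⊗ [0, 4, 0] (one valid choice — decompositions are not unique — normalised so each a, b is primitive with positive first nonzero entry; check it by expanding all entries), so rank(T) ≤ 3.
These bounds meet, so rank(T) = 3.
Check entry T[0,1,0] = 2: (0)·(-2)·(0) + (1)·(1)·(2) + (1)·(1)·(0) = 2.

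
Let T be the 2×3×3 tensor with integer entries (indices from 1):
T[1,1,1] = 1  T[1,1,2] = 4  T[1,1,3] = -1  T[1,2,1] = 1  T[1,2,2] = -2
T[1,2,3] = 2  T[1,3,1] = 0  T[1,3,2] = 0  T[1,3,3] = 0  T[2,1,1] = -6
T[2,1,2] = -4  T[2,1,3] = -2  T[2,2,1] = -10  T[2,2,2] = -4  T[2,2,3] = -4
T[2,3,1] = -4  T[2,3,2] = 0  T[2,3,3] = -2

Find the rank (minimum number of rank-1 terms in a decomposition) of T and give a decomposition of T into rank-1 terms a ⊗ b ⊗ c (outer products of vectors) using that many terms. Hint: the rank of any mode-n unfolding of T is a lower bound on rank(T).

Lower bound: in the mode-3 unfolding of T (rows indexed by k, columns by (i,j)) the 3×3 minor on rows k ∈ {1, 2, 3}, columns (i,j) ∈ {(1,1), (1,2), (2,1)} is det [[1, 1, -6], [4, -2, -4], [-1, 2, -2]] = -12 ≠ 0, so that unfolding has rank ≥ 3 and hence rank(T) ≥ 3 (CP rank is at least every unfolding rank, though it can be larger).
Upper bound: T is a sum of 3 rank-1 terms, T = [0, 1] ⊗ [1, 2, 1] ⊗ [-4, 0, -2] + [1, -2] ⊗ [1, 1, 0] ⊗ [1, 2, 0] + [1, 0] ⊗ [1, -2, 0] ⊗ [0, 2, -1] (one valid choice — decompositions are not unique — normalised so each a, b is primitive with positive first nonzero entry; check it by expanding all entries), so rank(T) ≤ 3.
These bounds meet, so rank(T) = 3.

rank(T) = 3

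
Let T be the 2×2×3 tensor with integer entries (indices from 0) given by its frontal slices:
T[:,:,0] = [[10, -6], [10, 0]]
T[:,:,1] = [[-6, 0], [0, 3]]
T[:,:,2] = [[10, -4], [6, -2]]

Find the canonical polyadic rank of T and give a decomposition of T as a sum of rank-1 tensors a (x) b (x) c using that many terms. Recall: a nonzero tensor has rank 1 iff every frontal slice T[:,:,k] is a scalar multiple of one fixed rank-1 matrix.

rank(T) = 3

Lower bound: the mode-3 unfolding of T (rows indexed by k, columns by (i,j) = (0,0), (0,1), (1,0), (1,1)) is [[10, -6, 10, 0], [-6, 0, 0, 3], [10, -4, 6, -2]].
There the 3×3 minor on rows k ∈ {0, 1, 2}, columns (i,j) ∈ {(0,0), (0,1), (1,0)} is det [[10, -6, 10], [-6, 0, 0], [10, -4, 6]] = 24 ≠ 0, so this unfolding has rank ≥ 3; CP rank is at least every unfolding rank, so rank(T) ≥ 3. (This is only a lower bound: in general the CP rank may exceed every unfolding rank, so we still need to exhibit 3 rank-1 terms summing to T.)
Upper bound: T is a sum of 3 rank-1 terms, T = [1, -1] (x) [1, 1] (x) [-2, -2, 0] + [1, 1] (x) [1, 0] (x) [4, 0, 2] + [2, 1] (x) [2, -1] (x) [2, -1, 2] (one valid choice — decompositions are not unique — normalised so each a, b is primitive with positive first nonzero entry; check it by expanding all entries), so rank(T) ≤ 3.
These bounds meet, so rank(T) = 3.
Check entry T[1,1,0] = 0: (-1)·(1)·(-2) + (1)·(0)·(4) + (1)·(-1)·(2) = 0.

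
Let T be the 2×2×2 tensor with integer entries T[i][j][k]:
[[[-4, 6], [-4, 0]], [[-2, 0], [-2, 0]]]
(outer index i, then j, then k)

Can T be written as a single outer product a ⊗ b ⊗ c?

The mode-3 unfolding of T (rows indexed by k, columns by (i,j) = (0,0), (0,1), (1,0), (1,1)) is [[-4, -4, -2, -2], [6, 0, 0, 0]].
There the 2×2 minor on rows k ∈ {0, 1}, columns (i,j) ∈ {(0,0), (0,1)} is det [[-4, -4], [6, 0]] = 24 ≠ 0, so this unfolding has rank ≥ 2; CP rank is at least every unfolding rank, so rank(T) ≥ 2.
In particular rank(T) ≥ 2 > 1, so T is not rank-1.

No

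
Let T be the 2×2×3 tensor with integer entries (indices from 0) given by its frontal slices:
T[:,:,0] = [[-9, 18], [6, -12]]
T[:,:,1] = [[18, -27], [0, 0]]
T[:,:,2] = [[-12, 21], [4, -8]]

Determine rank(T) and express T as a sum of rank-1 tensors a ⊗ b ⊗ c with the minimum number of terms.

Lower bound: the mode-2 unfolding of T (rows indexed by j, columns by (i,k) = (0,0), (0,1), (0,2), (1,0), (1,1), (1,2)) is [[-9, 18, -12, 6, 0, 4], [18, -27, 21, -12, 0, -8]].
There the 2×2 minor on rows j ∈ {0, 1}, columns (i,k) ∈ {(0,0), (0,1)} is det [[-9, 18], [18, -27]] = -81 ≠ 0, so this unfolding has rank ≥ 2; CP rank is at least every unfolding rank, so rank(T) ≥ 2. (Flattening ranks never certify an upper bound on CP rank; for that we must actually write T with 2 rank-1 terms.)
Upper bound — finding two terms. Write S_k = T[:,:,k] for the frontal slices: S₀ = [[-9, 18], [6, -12]], S₁ = [[18, -27], [0, 0]], S₂ = [[-12, 21], [4, -8]].
If T = a₁ ⊗ b₁ ⊗ c₁ + a₂ ⊗ b₂ ⊗ c₂ then each S_k = c₁[k]·a₁b₁ᵀ + c₂[k]·a₂b₂ᵀ. S₀ and S₁ are linearly independent, so a₁b₁ᵀ and a₂b₂ᵀ must span the same plane of matrices: they are the rank-1 matrices of the form x·S₀ + y·S₁.
det(x·S₀ + y·S₁) is −54·xy = (-54)·(y)(x), vanishing at (x:y) = (1:0) and (0:1).
M₁ = S₀ = [[-9, 18], [6, -12]] = (-3)·[3, -2][1, -2]ᵀ and M₂ = S₁ = [[18, -27], [0, 0]] = 9·[1, 0][2, -3]ᵀ, so take a₁ = [3, -2], b₁ = [1, -2], a₂ = [1, 0], b₂ = [2, -3].
Each slice is an integer combination of E₁ = a₁b₁ᵀ and E₂ = a₂b₂ᵀ: S₀ = −3·E₁, S₁ = 9·E₂, S₂ = −2·E₁ − 3·E₂; reading off coefficients, c₁ = [-3, 0, -2] and c₂ = [0, 9, -3].
Hence T = [3, -2] ⊗ [1, -2] ⊗ [-3, 0, -2] + [1, 0] ⊗ [2, -3] ⊗ [0, 9, -3], so rank(T) ≤ 2.
These bounds meet, so rank(T) = 2.
Check entry T[1,1,2] = -8: (-2)·(-2)·(-2) + (0)·(-3)·(-3) = -8.

rank(T) = 2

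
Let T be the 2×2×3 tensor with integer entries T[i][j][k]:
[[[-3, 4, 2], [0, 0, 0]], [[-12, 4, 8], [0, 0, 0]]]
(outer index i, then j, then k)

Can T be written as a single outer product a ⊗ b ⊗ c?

The mode-3 unfolding of T (rows indexed by k, columns by (i,j) = (0,0), (0,1), (1,0), (1,1)) is [[-3, 0, -12, 0], [4, 0, 4, 0], [2, 0, 8, 0]].
There the 2×2 minor on rows k ∈ {0, 1}, columns (i,j) ∈ {(0,0), (1,0)} is det [[-3, -12], [4, 4]] = 36 ≠ 0, so this unfolding has rank ≥ 2; CP rank is at least every unfolding rank, so rank(T) ≥ 2.
In particular rank(T) ≥ 2 > 1, so T is not rank-1.

No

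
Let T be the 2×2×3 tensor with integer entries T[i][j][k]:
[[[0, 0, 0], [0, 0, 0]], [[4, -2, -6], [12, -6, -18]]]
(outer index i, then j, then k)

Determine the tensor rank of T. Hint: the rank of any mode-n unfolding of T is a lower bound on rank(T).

1

Lower bound: T ≠ 0 (e.g. T[1,0,0] = 4), so rank(T) ≥ 1.
Upper bound: if T = a ∘ b ∘ c then every fibre of T is a multiple of the corresponding factor, so read the factors off the fibres through the nonzero entry T[1,0,0] = 4.
The mode-1 fibre T[:,0,0] = [0, 4] gives a = [0, 1] (primitive direction); the mode-2 fibre T[1,:,0] = [4, 12] gives b = [1, 3]; then c[k] = T[1,0,k] / (a[1]·b[0]) = [4, -2, -6] / 1 = [4, -2, -6].
Expanding [0, 1] ∘ [1, 3] ∘ [4, -2, -6] reproduces all 12 entries of T, so T = [0, 1] ∘ [1, 3] ∘ [4, -2, -6] and rank(T) ≤ 1.
These bounds meet, so rank(T) = 1.
Check entry T[0,0,2] = 0: (0)·(1)·(-6) = 0.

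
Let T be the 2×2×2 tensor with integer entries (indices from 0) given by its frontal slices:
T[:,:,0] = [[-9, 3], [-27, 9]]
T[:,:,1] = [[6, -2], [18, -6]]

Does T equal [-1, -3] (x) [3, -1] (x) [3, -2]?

Reconstruct entrywise from the claimed factors. For example, T[1,0,1] = 18 and Σₗ aₗ[1]bₗ[0]cₗ[1] = (-3)·(3)·(-2) = 18; checking all 8 entries, every one matches. The claim holds.

Yes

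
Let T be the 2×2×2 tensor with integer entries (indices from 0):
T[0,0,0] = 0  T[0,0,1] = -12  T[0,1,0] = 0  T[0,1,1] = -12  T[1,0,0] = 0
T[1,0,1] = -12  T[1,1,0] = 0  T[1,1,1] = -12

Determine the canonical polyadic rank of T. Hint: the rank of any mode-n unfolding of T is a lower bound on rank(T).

1

Lower bound: T ≠ 0 (e.g. T[0,0,1] = -12), so rank(T) ≥ 1.
Upper bound: if T = a ⊗ b ⊗ c then every fibre of T is a multiple of the corresponding factor, so read the factors off the fibres through the nonzero entry T[0,0,1] = -12.
The mode-1 fibre T[:,0,1] = [-12, -12] gives a = [1, 1] (primitive direction); the mode-2 fibre T[0,:,1] = [-12, -12] gives b = [1, 1]; then c[k] = T[0,0,k] / (a[0]·b[0]) = [0, -12] / 1 = [0, -12].
Expanding [1, 1] ⊗ [1, 1] ⊗ [0, -12] reproduces all 8 entries of T, so T = [1, 1] ⊗ [1, 1] ⊗ [0, -12] and rank(T) ≤ 1.
These bounds meet, so rank(T) = 1.
Check entry T[1,0,0] = 0: (1)·(1)·(0) = 0.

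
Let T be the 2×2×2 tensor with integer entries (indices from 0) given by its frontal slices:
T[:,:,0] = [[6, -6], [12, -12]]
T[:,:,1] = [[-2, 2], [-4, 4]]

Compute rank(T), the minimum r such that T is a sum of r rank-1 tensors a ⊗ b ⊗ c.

Lower bound: T ≠ 0 (e.g. T[0,0,0] = 6), so rank(T) ≥ 1.
Upper bound: if T = a ⊗ b ⊗ c then every fibre of T is a multiple of the corresponding factor, so read the factors off the fibres through the nonzero entry T[0,0,0] = 6.
The mode-1 fibre T[:,0,0] = [6, 12] gives a = [1, 2] (primitive direction); the mode-2 fibre T[0,:,0] = [6, -6] gives b = [1, -1]; then c[k] = T[0,0,k] / (a[0]·b[0]) = [6, -2] / 1 = [6, -2].
Expanding [1, 2] ⊗ [1, -1] ⊗ [6, -2] reproduces all 8 entries of T, so T = [1, 2] ⊗ [1, -1] ⊗ [6, -2] and rank(T) ≤ 1.
These bounds meet, so rank(T) = 1.

1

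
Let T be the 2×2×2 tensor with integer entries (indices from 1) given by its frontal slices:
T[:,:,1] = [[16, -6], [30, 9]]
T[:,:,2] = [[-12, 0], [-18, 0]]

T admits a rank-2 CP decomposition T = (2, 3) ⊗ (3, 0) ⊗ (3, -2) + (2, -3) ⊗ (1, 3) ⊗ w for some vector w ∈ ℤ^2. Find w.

w = (-1, 0)

Subtract the known terms from T to get the rank-1 residual R = (2, -3) ⊗ (1, 3) ⊗ w, so R[i,j,k] = a[i]·b[j]·w[k]. Pick indices with nonzero a[1]·b[1] = (2)·(1) = 2. Only the fibre through (1,1,·) is needed: R[1,1,:] = T[1,1,:] − Σₗ aₗ[1]bₗ[1]cₗ = [16, -12] − (2)·(3)·(3, -2) = [-2, 0]. Then w[k] = R[1,1,k] / 2 for each k, giving w = [-2, 0] / 2 = (-1, 0).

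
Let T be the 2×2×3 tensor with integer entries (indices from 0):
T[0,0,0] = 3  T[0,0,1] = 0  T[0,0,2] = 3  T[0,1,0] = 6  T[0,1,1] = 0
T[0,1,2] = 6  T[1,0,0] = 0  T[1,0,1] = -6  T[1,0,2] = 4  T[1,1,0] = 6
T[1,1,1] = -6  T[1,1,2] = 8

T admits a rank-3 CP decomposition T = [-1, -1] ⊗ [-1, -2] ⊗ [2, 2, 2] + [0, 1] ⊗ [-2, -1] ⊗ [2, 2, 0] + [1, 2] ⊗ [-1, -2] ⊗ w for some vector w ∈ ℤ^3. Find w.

w = [-1, 2, -1]

Subtract the known terms from T to get the rank-1 residual R = [1, 2] ⊗ [-1, -2] ⊗ w, so R[i,j,k] = a[i]·b[j]·w[k]. Pick indices with nonzero a[0]·b[0] = (1)·(-1) = -1. Only the fibre through (0,0,·) is needed: R[0,0,:] = T[0,0,:] − Σₗ aₗ[0]bₗ[0]cₗ = [3, 0, 3] − (-1)·(-1)·[2, 2, 2] − (0)·(-2)·[2, 2, 0] = [1, -2, 1]. Then w[k] = R[0,0,k] / -1 for each k, giving w = [1, -2, 1] / -1 = [-1, 2, -1].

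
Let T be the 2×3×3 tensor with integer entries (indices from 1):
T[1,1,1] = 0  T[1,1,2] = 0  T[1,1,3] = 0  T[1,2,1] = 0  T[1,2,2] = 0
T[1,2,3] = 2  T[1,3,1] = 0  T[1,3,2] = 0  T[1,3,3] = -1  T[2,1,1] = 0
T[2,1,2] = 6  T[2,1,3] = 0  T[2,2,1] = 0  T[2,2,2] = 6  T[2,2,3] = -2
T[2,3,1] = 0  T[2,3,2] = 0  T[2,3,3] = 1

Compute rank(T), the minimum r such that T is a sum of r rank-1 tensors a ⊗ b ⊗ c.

Lower bound: the mode-1 unfolding of T (rows indexed by i, columns by (j,k) = (1,1), (1,2), (1,3), (2,1), (2,2), (2,3), (3,1), (3,2), (3,3)) is [[0, 0, 0, 0, 0, 2, 0, 0, -1], [0, 6, 0, 0, 6, -2, 0, 0, 1]].
There the 2×2 minor on rows i ∈ {1, 2}, columns (j,k) ∈ {(1,2), (2,3)} is det [[0, 2], [6, -2]] = -12 ≠ 0, so this unfolding has rank ≥ 2; CP rank is at least every unfolding rank, so rank(T) ≥ 2. (This is only a lower bound: in general the CP rank may exceed every unfolding rank, so we still need to exhibit 2 rank-1 terms summing to T.)
Upper bound — finding two terms. Write S_k = T[:,:,k] for the frontal slices: S₁ = [[0, 0, 0], [0, 0, 0]], S₂ = [[0, 0, 0], [6, 6, 0]], S₃ = [[0, 2, -1], [0, -2, 1]].
If T = a₁ ⊗ b₁ ⊗ c₁ + a₂ ⊗ b₂ ⊗ c₂ then each S_k = c₁[k]·a₁b₁ᵀ + c₂[k]·a₂b₂ᵀ. S₂ and S₃ are linearly independent, so a₁b₁ᵀ and a₂b₂ᵀ must span the same plane of matrices: they are the rank-1 matrices of the form x·S₂ + y·S₃.
The 2×2 minor of x·S₂ + y·S₃ on rows {1,2}, columns {1,2} is −12·xy = (-12)·(y)(x), vanishing at (x:y) = (1:0) and (0:1).
M₁ = S₂ = [[0, 0, 0], [6, 6, 0]] = 6·[0, 1][1, 1, 0]ᵀ and M₂ = S₃ = [[0, 2, -1], [0, -2, 1]] = [1, -1][0, 2, -1]ᵀ, so take a₁ = [0, 1], b₁ = [1, 1, 0], a₂ = [1, -1], b₂ = [0, 2, -1].
Each slice is an integer combination of E₁ = a₁b₁ᵀ and E₂ = a₂b₂ᵀ: S₁ = 0, S₂ = 6·E₁, S₃ = E₂; reading off coefficients, c₁ = [0, 6, 0] and c₂ = [0, 0, 1].
Hence T = [0, 1] ⊗ [1, 1, 0] ⊗ [0, 6, 0] + [1, -1] ⊗ [0, 2, -1] ⊗ [0, 0, 1], so rank(T) ≤ 2.
These bounds meet, so rank(T) = 2.
Check entry T[2,1,1] = 0: (1)·(1)·(0) + (-1)·(0)·(0) = 0.

2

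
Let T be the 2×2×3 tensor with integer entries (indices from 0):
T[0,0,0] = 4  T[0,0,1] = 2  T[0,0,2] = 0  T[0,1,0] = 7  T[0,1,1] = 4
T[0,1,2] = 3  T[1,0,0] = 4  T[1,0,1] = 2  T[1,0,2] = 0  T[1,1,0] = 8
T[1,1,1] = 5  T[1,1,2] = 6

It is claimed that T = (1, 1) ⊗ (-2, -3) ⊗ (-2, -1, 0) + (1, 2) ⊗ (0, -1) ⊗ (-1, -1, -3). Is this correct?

Reconstruct entrywise from the claimed factors. For example, T[1,1,2] = 6 and Σₗ aₗ[1]bₗ[1]cₗ[2] = (1)·(-3)·(0) + (2)·(-1)·(-3) = 6; checking all 12 entries, every one matches. The claim holds.

Yes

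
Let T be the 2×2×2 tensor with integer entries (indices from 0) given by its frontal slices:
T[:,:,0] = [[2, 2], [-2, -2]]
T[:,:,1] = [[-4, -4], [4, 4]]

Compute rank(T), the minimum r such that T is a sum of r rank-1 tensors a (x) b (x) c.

1

Lower bound: T ≠ 0 (e.g. T[0,0,0] = 2), so rank(T) ≥ 1.
Upper bound: the mode-1 fibre T[:,0,0] = [2, -2] gives a = (1, -1) (primitive direction); the mode-2 fibre T[0,:,0] = [2, 2] gives b = (1, 1); then c[k] = T[0,0,k] / (a[0]·b[0]) = [2, -4] / 1 = (2, -4).
Expanding (1, -1) (x) (1, 1) (x) (2, -4) reproduces all 8 entries of T, so T = (1, -1) (x) (1, 1) (x) (2, -4) and rank(T) ≤ 1.
These bounds meet, so rank(T) = 1.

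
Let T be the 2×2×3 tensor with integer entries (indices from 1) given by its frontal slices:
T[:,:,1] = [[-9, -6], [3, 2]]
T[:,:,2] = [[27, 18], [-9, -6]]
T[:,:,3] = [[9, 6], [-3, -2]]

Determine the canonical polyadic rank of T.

1

Lower bound: T ≠ 0 (e.g. T[1,1,1] = -9), so rank(T) ≥ 1.
Upper bound: if T = a ⊗ b ⊗ c then every fibre of T is a multiple of the corresponding factor, so read the factors off the fibres through the nonzero entry T[1,1,1] = -9.
The mode-1 fibre T[:,1,1] = [-9, 3] gives a = [3, -1] (primitive direction); the mode-2 fibre T[1,:,1] = [-9, -6] gives b = [3, 2]; then c[k] = T[1,1,k] / (a[1]·b[1]) = [-9, 27, 9] / 9 = [-1, 3, 1].
Expanding [3, -1] ⊗ [3, 2] ⊗ [-1, 3, 1] reproduces all 12 entries of T, so T = [3, -1] ⊗ [3, 2] ⊗ [-1, 3, 1] and rank(T) ≤ 1.
These bounds meet, so rank(T) = 1.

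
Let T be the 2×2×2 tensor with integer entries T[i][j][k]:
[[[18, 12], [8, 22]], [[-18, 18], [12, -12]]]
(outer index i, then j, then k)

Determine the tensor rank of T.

2

Lower bound: in the mode-1 unfolding of T (rows indexed by i, columns by (j,k)) the 2×2 minor on rows i ∈ {0, 1}, columns (j,k) ∈ {(0,0), (0,1)} is det [[18, 12], [-18, 18]] = 540 ≠ 0, so that unfolding has rank ≥ 2 and hence rank(T) ≥ 2 (CP rank is at least every unfolding rank, though it can be larger).
Upper bound: with S_k = T[:,:,k], the two rank-1 terms a₁b₁ᵀ, a₂b₂ᵀ are the rank-1 members of the pencil x·S₀ + y·S₁.
det(x·S₀ + y·S₁) is 360·x² + 180·xy − 540·y² = 180·(2·x + 3·y)(x − y), vanishing at (x:y) = (3:-2) and (1:1).
M₁ = 3·S₀ − 2·S₁ = [[30, -20], [-90, 60]] = 10·[1, -3][3, -2]ᵀ and M₂ = S₀ + S₁ = [[30, 30], [0, 0]] = 30·[1, 0][1, 1]ᵀ, so take a₁ = [1, -3], b₁ = [3, -2], a₂ = [1, 0], b₂ = [1, 1].
Each slice is an integer combination of E₁ = a₁b₁ᵀ and E₂ = a₂b₂ᵀ: S₀ = 2·E₁ + 12·E₂, S₁ = −2·E₁ + 18·E₂; reading off coefficients, c₁ = [2, -2] and c₂ = [12, 18].
Hence T = [1, -3] (x) [3, -2] (x) [2, -2] + [1, 0] (x) [1, 1] (x) [12, 18], so rank(T) ≤ 2.
These bounds meet, so rank(T) = 2.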